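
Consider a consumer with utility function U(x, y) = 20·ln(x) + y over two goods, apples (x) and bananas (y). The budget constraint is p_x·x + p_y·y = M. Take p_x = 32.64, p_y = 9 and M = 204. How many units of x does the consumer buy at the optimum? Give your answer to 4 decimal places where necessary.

x* = 5.5147

MU_x = 20/x, MU_y = 1. Tangency: 20/x = p_x/p_y.
So x*(p_x,p_y) = 20·p_y/p_x, independent of income; and y* = (M − 20·p_y)/p_y.
At the given prices: x* = 20·9/32.64 = 5.5147.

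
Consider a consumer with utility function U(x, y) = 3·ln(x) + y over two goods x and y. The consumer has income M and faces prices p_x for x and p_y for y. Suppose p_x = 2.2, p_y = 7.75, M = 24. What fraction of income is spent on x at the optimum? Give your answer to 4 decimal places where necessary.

Set MRS = p_x/p_y: (3/x)/1 = p_x/p_y.
So x*(p_x,p_y) = 3·p_y/p_x, independent of income; and y* = (M − 3·p_y)/p_y.
At the given prices: x* = 3·7.75/2.2 = 10.5682, and y* = 0.0968.
Expenditure on x: 2.2·10.5682 = 23.25; share = 0.9688.

share on x = 0.9688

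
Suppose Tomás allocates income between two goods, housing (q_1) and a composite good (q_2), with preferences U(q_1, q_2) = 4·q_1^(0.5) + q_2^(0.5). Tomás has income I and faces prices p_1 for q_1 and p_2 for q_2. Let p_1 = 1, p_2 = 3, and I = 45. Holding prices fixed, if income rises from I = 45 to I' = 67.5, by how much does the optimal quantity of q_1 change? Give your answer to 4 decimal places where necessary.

Δq_1* = 22.0408

Substitute q_2 = (q_2/q_1)·q_1 into the budget: q_1* = I/(p_1 + p_2·(q_2/q_1)).
Numerically q_2/q_1 = 0.006944, so q_1* = 45/(1 + 3·0.006944) = 44.0816.
At I' = 67.5: q_1* = 66.1224. Change: 66.1224 − 44.0816 = 22.0408.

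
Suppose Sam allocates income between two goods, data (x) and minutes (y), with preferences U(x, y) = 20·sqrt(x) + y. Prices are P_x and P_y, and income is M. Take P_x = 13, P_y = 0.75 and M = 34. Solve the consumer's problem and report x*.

x* = 0.3328

Solve: √x = 10·P_y/P_x, so x*(P_x,P_y) = (10·P_y/P_x)², and y* = (M − P_x·x*)/P_y.
Plugging in: x* = (10·0.75/13)² = 0.3328.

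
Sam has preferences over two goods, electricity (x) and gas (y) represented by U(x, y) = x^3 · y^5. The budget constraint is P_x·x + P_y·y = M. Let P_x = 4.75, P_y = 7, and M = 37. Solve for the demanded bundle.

x* = 2.9211, y* = 3.3036

Tangency: MRS = (3/5)·y/x = P_x/P_y.
Rearranging, P_y·y = (5/3)·P_x·x. Substituting into the budget gives P_x·x·(1 + (5/3)) = M.
Demand: x*(P_x,P_y,M) = 0.375·M/P_x and y* = 0.625·M/P_y.
At P_x=4.75, P_y=7, M=37: x* = 0.375·37/4.75 = 2.9211, y* = 3.3036.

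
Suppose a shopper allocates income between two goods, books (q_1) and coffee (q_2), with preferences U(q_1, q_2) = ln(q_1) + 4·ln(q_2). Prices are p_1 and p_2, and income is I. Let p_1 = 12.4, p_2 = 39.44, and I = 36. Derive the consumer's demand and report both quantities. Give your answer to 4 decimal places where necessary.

q_1* = 0.5806, q_2* = 0.7302

MU_q_1/MU_q_2 = (q_2)/(4·q_1); tangency sets this equal to p_1/p_2.
So p_2·q_2 = 4·p_1·q_1; combined with the budget, a share 0.2 of income goes to q_1.
Demand: q_1*(p_1,p_2,I) = 0.2·I/p_1 and q_2* = 0.8·I/p_2.
At p_1=12.4, p_2=39.44, I=36: q_1* = 0.2·36/12.4 = 0.5806, q_2* = 0.7302.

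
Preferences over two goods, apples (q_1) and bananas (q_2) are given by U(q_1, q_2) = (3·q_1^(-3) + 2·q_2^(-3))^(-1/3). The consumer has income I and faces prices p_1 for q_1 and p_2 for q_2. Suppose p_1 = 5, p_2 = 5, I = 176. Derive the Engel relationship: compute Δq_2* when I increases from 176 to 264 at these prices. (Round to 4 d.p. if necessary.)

From the CES first-order condition, (3/2)·(q_2/q_1)^(4) = p_1/p_2.
Solve for the ratio: q_2/q_1 = [(2/3)·p_1/p_2]^(0.25).
Substitute q_2 = (q_2/q_1)·q_1 into the budget: q_1* = I/(p_1 + p_2·(q_2/q_1)).
Numerically q_2/q_1 = 0.903602, so q_1* = 176/(5 + 5·0.903602) = 18.4913 and q_2* = 0.903602·18.4913 = 16.7087.
At I' = 264: q_2* = 25.0631. Change: 25.0631 − 16.7087 = 8.3544.

Δq_2* = 8.3544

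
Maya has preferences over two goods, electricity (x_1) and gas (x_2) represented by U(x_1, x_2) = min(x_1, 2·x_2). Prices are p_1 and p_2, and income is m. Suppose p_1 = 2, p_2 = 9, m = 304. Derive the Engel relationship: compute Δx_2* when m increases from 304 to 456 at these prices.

Δx_2* = 11.6923

With perfect complements, no substitution: consume in ratio x_1:x_2 = 2:1.
Budget: p_1·x_1 + p_2·(1/2)·x_1 = m, so (2·p_1 + p_2)·x_1 = 2·m.
Demand: x_1*(p_1,p_2,m) = 2·m/(2·p_1 + p_2), x_2* = m/(2·p_1 + p_2).
Here 2·2 + 9 = 13, giving x_2* = 23.3846.
At m' = 456: x_2* = 35.0769. Change: 35.0769 − 23.3846 = 11.6923.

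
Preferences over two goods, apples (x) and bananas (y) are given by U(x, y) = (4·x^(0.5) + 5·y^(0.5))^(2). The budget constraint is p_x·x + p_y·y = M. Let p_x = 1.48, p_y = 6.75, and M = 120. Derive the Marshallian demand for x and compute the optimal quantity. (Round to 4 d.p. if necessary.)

x* = 60.3914

Substitute y = (y/x)·x into the budget: x* = M/(p_x + p_y·(y/x)).
Numerically y/x = 0.075117, so x* = 120/(1.48 + 6.75·0.075117) = 60.3914.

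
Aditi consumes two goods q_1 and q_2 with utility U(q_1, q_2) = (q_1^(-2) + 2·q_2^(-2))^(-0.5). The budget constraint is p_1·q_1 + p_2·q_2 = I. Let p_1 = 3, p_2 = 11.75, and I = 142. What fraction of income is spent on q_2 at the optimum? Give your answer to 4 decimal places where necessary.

share on q_2 = 0.7579

MRS = MU_q_1/MU_q_2 = (1/2)·(q_2/q_1)^(3). Set equal to p_1/p_2.
Hence q_2/q_1 = (2·p_1/p_2)^(1/(3)), i.e. raised to the 1/3 power.
With the ratio pinned down, the budget gives q_1* = I/(p_1 + p_2·(q_2/q_1)) and q_2* = (q_2/q_1)·q_1*.
Numerically q_2/q_1 = 0.79929, so q_1* = 142/(3 + 11.75·0.79929) = 11.4593 and q_2* = 0.79929·11.4593 = 9.1593.
Expenditure on q_2: 11.75·9.1593 = 107.622; share = 0.7579.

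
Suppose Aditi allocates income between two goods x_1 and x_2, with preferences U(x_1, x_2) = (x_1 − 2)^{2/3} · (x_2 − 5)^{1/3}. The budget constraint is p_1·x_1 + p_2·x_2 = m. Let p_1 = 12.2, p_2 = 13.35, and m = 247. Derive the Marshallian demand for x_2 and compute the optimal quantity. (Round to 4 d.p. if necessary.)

MRS = 2·(x_2−5)/(x_1−2). Tangency with p_1/p_2 gives x_2−5 = (1/2)·(p_1/p_2)·(x_1−2).
Substituting into the budget: x_1* = 2 + 2/3·(m − 2·p_1 − 5·p_2)/p_1, and x_2* = 5 + 1/3·(…)/p_2.
Discretionary income = 247 − 2·12.2 − 5·13.35 = 155.85; x_2* = 5 + 1/3·155.85/13.35 = 8.8914.

x_2* = 8.8914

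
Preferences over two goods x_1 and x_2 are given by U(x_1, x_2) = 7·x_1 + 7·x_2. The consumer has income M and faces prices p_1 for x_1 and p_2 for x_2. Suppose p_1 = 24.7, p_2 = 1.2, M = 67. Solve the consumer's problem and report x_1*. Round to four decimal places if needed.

Linear utility — the consumer picks whichever good has higher MU/price: 7/24.7 = 0.2834 vs 7/1.2 = 5.8333.
x_2 gives more utility per dollar, so spend all income on x_2: x_2* = M/p_2, x_1* = 0.
Numerically: x_1* = 0, x_2* = 55.8333.

x_1* = 0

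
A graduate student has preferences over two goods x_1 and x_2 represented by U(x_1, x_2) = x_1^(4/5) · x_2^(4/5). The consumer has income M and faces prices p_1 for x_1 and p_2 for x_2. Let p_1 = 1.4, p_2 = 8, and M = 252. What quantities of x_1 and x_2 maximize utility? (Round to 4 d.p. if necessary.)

The MRS is x_2/x_1. Set MRS = p_1/p_2.
So 0.8·p_2·x_2 = 0.8·p_1·x_1; combined with the budget, a share 0.5 of income goes to x_1.
Demand: x_1*(p_1,p_2,M) = 0.5·M/p_1 and x_2* = 0.5·M/p_2.
At p_1=1.4, p_2=8, M=252: x_1* = 0.5·252/1.4 = 90, x_2* = 15.75.

x_1* = 90, x_2* = 15.75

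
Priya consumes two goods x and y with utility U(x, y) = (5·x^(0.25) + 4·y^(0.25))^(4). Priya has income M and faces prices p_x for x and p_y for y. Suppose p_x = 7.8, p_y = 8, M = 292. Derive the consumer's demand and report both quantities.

x* = 21.5593, y* = 15.4797

Numerically y/x = 0.718003, so x* = 292/(7.8 + 8·0.718003) = 21.5593 and y* = 0.718003·21.5593 = 15.4797.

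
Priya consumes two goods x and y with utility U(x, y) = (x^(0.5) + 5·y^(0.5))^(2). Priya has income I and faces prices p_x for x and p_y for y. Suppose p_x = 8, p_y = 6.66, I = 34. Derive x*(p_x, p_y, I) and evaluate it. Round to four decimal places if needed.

x* = 0.137

Numerically y/x = 36.072108, so x* = 34/(8 + 6.66·36.072108) = 0.137.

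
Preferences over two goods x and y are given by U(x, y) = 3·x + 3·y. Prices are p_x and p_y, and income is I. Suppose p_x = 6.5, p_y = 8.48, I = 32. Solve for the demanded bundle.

Perfect substitutes: compare marginal utility per dollar. 3/p_x vs 3/p_y → 0.4615 vs 0.3538.
x gives more utility per dollar, so spend all income on x: x* = I/p_x, y* = 0.
Numerically: x* = 4.9231, y* = 0.

x* = 4.9231, y* = 0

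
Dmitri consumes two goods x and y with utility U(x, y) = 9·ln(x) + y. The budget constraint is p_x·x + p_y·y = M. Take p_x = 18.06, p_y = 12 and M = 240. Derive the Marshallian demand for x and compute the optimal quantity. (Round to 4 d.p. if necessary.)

x* = 5.9801

MU_x = 9/x, MU_y = 1. Tangency: 9/x = p_x/p_y.
So x*(p_x,p_y) = 9·p_y/p_x, independent of income; and y* = (M − 9·p_y)/p_y.
At the given prices: x* = 9·12/18.06 = 5.9801.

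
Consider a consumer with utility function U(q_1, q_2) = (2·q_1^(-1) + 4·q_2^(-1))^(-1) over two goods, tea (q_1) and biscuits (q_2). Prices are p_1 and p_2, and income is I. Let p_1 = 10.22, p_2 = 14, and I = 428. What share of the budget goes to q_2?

MRS = MU_q_1/MU_q_2 = (1/2)·(q_2/q_1)^(2). Set equal to p_1/p_2.
Solve for the ratio: q_2/q_1 = [2·p_1/p_2]^(0.5).
Substitute q_2 = (q_2/q_1)·q_1 into the budget: q_1* = I/(p_1 + p_2·(q_2/q_1)).
Numerically q_2/q_1 = 1.208305, so q_1* = 428/(10.22 + 14·1.208305) = 15.7723 and q_2* = 1.208305·15.7723 = 19.0577.
Expenditure on q_2: 14·19.0577 = 266.8076; share = 0.6234.

share on q_2 = 0.6234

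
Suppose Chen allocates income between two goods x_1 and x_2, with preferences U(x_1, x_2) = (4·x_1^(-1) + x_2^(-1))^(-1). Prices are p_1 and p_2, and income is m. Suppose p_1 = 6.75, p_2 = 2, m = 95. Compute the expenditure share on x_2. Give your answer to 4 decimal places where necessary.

share on x_2 = 0.2139

MU_x_1 ∝ 4·x_1^(-2), MU_x_2 ∝ x_2^(-2), so MRS = 4·(x_2/x_1)^(2) = p_1/p_2.
Solve for the ratio: x_2/x_1 = [(1/4)·p_1/p_2]^(0.5).
With the ratio pinned down, the budget gives x_1* = m/(p_1 + p_2·(x_2/x_1)) and x_2* = (x_2/x_1)·x_1*.
Numerically x_2/x_1 = 0.918559, so x_1* = 95/(6.75 + 2·0.918559) = 11.0631 and x_2* = 0.918559·11.0631 = 10.1621.
Expenditure on x_2: 2·10.1621 = 20.3242; share = 0.2139.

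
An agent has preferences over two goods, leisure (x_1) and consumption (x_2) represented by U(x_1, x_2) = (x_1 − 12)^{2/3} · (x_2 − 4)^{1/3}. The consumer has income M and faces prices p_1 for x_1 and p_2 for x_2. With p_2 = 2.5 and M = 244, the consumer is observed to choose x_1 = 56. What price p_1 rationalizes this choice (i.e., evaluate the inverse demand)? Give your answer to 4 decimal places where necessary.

p_1 = 3

MRS = 2·(x_2−4)/(x_1−12). Tangency with p_1/p_2 gives x_2−4 = (1/2)·(p_1/p_2)·(x_1−12).
Substituting into the budget: x_1* = 12 + 2/3·(M − 12·p_1 − 4·p_2)/p_1, and x_2* = 4 + 1/3·(…)/p_2.
Set x_1* = 56 in the demand function and solve for p_1: p_1 = 3.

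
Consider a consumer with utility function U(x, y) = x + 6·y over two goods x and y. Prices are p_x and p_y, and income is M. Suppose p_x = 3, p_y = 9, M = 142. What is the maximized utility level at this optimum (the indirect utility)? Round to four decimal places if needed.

V = 94.6667

Linear utility — the consumer picks whichever good has higher MU/price: 1/3 = 0.3333 vs 6/9 = 0.6667.
y gives more utility per dollar, so spend all income on y: y* = M/p_y, x* = 0.
Numerically: x* = 0, y* = 15.7778.
Utility at the optimum: U(0, 15.7778) = 94.6667.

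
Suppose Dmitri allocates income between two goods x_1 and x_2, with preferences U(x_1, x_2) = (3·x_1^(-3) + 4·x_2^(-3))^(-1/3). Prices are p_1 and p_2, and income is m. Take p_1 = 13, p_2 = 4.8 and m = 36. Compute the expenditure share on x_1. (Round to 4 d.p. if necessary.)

MU_x_1 ∝ 3·x_1^(-4), MU_x_2 ∝ 4·x_2^(-4), so MRS = (3/4)·(x_2/x_1)^(4) = p_1/p_2.
Solve for the ratio: x_2/x_1 = [(4/3)·p_1/p_2]^(0.25).
With the ratio pinned down, the budget gives x_1* = m/(p_1 + p_2·(x_2/x_1)) and x_2* = (x_2/x_1)·x_1*.
Numerically x_2/x_1 = 1.378511, so x_1* = 36/(13 + 4.8·1.378511) = 1.8352 and x_2* = 1.378511·1.8352 = 2.5298.
Expenditure on x_1: 13·1.8352 = 23.857; share = 0.6627.

share on x_1 = 0.6627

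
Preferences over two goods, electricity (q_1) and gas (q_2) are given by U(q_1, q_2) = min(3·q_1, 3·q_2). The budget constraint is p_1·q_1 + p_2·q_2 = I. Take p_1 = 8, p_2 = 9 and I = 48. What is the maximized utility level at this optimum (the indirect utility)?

V = 8.4706

Demand: q_1*(p_1,p_2,I) = 3·I/(3·p_1 + 3·p_2), q_2* = 3·I/(3·p_1 + 3·p_2).
Here 3·8 + 3·9 = 51, giving q_1* = 2.8235 and q_2* = 2.8235.
Utility at the optimum: U(2.8235, 2.8235) = 8.4706.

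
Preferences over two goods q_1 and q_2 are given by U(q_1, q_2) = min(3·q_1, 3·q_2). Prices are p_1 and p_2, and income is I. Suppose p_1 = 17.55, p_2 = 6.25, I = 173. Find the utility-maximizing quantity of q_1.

q_1* = 7.2689

With perfect complements, no substitution: consume in ratio q_1:q_2 = 3:3.
Budget: p_1·q_1 + p_2·q_1 = I, so (3·p_1 + 3·p_2)·q_1 = 3·I.
Demand: q_1*(p_1,p_2,I) = 3·I/(3·p_1 + 3·p_2), q_2* = 3·I/(3·p_1 + 3·p_2).
Here 3·17.55 + 3·6.25 = 71.4, giving q_1* = 7.2689.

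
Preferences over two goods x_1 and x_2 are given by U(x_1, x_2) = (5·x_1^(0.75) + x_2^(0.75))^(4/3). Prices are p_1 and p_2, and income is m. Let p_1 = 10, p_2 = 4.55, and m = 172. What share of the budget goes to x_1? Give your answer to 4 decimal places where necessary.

share on x_1 = 0.9833

MRS = MU_x_1/MU_x_2 = 5·(x_2/x_1)^(0.25). Set equal to p_1/p_2.
Solve for the ratio: x_2/x_1 = [(1/5)·p_1/p_2]^(4).
With the ratio pinned down, the budget gives x_1* = m/(p_1 + p_2·(x_2/x_1)) and x_2* = (x_2/x_1)·x_1*.
Numerically x_2/x_1 = 0.037331, so x_1* = 172/(10 + 4.55·0.037331) = 16.9127 and x_2* = 0.037331·16.9127 = 0.6314.
Expenditure on x_1: 10·16.9127 = 169.1272; share = 0.9833.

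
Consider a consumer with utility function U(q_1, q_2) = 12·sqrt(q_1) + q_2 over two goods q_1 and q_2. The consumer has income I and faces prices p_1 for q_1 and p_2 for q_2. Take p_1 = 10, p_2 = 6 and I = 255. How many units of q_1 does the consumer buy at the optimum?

MU_q_1 = 6/√q_1, MU_q_2 = 1. Tangency: 6/√q_1 = p_1/p_2.
Thus q_1* = (6·p_2/p_1)² — independent of I — with the rest of income spent on q_2.
Plugging in: q_1* = (6·6/10)² = 12.96.

q_1* = 12.96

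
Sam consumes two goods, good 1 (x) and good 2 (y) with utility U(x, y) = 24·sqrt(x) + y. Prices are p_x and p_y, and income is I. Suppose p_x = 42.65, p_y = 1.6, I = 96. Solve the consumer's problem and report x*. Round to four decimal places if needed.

x* = 0.2027

Solve: √x = 12·p_y/p_x, so x*(p_x,p_y) = (12·p_y/p_x)², and y* = (I − p_x·x*)/p_y.
Plugging in: x* = (12·1.6/42.65)² = 0.2027.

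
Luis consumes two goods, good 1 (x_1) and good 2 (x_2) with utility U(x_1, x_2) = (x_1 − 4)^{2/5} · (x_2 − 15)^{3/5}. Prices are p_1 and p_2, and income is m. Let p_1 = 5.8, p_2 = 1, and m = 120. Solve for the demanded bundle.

This is Cobb-Douglas in (x_1−4, x_2−15): tangency gives 0.4·p_2·(x_2−15) = 0.6·p_1·(x_1−4).
After buying the subsistence bundle (4, 15), a share 0.4 of the remaining income goes to x_1: x_1* = 4 + 0.4·(m − 4p_1 − 15p_2)/p_1.
Discretionary income = 120 − 4·5.8 − 15·1 = 81.8; x_1* = 4 + 0.4·81.8/5.8 = 9.6414; x_2* = 15 + 0.6·81.8/1 = 64.08.

x_1* = 9.6414, x_2* = 64.08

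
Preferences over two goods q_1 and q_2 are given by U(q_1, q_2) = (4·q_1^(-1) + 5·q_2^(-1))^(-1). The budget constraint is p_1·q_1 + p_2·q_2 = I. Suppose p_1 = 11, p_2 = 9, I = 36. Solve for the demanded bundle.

MRS = MU_q_1/MU_q_2 = (4/5)·(q_2/q_1)^(2). Set equal to p_1/p_2.
Hence q_2/q_1 = ((5/4)·p_1/p_2)^(1/(2)), i.e. raised to the 0.5 power.
With the ratio pinned down, the budget gives q_1* = I/(p_1 + p_2·(q_2/q_1)) and q_2* = (q_2/q_1)·q_1*.
Numerically q_2/q_1 = 1.236033, so q_1* = 36/(11 + 9·1.236033) = 1.6272 and q_2* = 1.236033·1.6272 = 2.0112.

q_1* = 1.6272, q_2* = 2.0112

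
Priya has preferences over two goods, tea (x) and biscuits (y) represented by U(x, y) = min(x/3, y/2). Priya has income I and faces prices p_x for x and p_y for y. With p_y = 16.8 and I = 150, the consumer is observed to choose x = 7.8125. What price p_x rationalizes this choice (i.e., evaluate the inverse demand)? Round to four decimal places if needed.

p_x = 8

With perfect complements, no substitution: consume in ratio x:y = 3:2.
Budget: p_x·x + p_y·(2/3)·x = I, so (3·p_x + 2·p_y)·x = 3·I.
Demand: x*(p_x,p_y,I) = 3·I/(3·p_x + 2·p_y), y* = 2·I/(3·p_x + 2·p_y).
Set x* = 7.8125 in the demand function and solve for p_x: p_x = 8.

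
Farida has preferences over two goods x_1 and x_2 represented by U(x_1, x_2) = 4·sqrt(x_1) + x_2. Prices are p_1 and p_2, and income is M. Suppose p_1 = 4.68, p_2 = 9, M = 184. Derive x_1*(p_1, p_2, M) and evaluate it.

x_1* = 14.7929

Utility is quasi-linear in x_2; the FOC for x_1 is 2/√x_1 = p_1/p_2.
Thus x_1* = (2·p_2/p_1)² — independent of M — with the rest of income spent on x_2.
Plugging in: x_1* = (2·9/4.68)² = 14.7929.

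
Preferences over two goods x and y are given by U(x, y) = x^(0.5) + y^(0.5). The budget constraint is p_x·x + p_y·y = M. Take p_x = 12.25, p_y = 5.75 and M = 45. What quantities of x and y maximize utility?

Numerically y/x = 4.538752, so x* = 45/(12.25 + 5.75·4.538752) = 1.1735 and y* = 4.538752·1.1735 = 5.3261.

x* = 1.1735, y* = 5.3261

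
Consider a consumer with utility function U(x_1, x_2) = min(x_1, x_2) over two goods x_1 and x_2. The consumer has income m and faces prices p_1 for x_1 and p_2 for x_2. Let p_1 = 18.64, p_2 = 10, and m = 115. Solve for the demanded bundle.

x_1* = 4.0154, x_2* = 4.0154

Demand: x_1*(p_1,p_2,m) = m/(p_1 + p_2), x_2* = m/(p_1 + p_2).
Here 18.64 + 10 = 28.64, giving x_1* = 4.0154 and x_2* = 4.0154.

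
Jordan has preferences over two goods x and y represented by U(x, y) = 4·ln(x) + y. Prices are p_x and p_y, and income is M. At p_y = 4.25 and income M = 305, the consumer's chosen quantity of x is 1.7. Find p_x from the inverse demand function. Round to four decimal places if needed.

p_x = 10

MU_x = 4/x, MU_y = 1. Tangency: 4/x = p_x/p_y.
So x*(p_x,p_y) = 4·p_y/p_x, independent of income; and y* = (M − 4·p_y)/p_y.
Set x* = 1.7 in the demand function and solve for p_x: p_x = 10.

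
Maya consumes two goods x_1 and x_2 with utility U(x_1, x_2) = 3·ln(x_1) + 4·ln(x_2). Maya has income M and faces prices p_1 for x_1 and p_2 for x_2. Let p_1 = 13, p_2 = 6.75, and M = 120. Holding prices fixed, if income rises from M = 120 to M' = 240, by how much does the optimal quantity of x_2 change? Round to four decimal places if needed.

Δx_2* = 10.1587

The MRS is (3/4)·x_2/x_1. Set MRS = p_1/p_2.
So 3·p_2·x_2 = 4·p_1·x_1; combined with the budget, a share 3/7 of income goes to x_1.
Demand: x_1*(p_1,p_2,M) = 3/7·M/p_1 and x_2* = 4/7·M/p_2.
At p_1=13, p_2=6.75, M=120: x_2* = 4/7·120/6.75 = 10.1587.
At M' = 240: x_2* = 20.3175. Change: 20.3175 − 10.1587 = 10.1587.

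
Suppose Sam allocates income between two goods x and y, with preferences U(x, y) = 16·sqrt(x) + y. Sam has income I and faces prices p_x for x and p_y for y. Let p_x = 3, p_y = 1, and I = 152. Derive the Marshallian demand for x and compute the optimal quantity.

x* = 7.1111

MU_x = 8/√x, MU_y = 1. Tangency: 8/√x = p_x/p_y.
Solve: √x = 8·p_y/p_x, so x*(p_x,p_y) = (8·p_y/p_x)², and y* = (I − p_x·x*)/p_y.
Plugging in: x* = (8·1/3)² = 7.1111.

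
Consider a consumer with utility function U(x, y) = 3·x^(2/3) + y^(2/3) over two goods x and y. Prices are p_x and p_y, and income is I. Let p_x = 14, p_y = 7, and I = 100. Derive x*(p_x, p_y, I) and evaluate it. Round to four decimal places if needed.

MRS = MU_x/MU_y = 3·(y/x)^(1/3). Set equal to p_x/p_y.
Solve for the ratio: y/x = [(1/3)·p_x/p_y]^(3).
With the ratio pinned down, the budget gives x* = I/(p_x + p_y·(y/x)) and y* = (y/x)·x*.
Numerically y/x = 0.296296, so x* = 100/(14 + 7·0.296296) = 6.2212.

x* = 6.2212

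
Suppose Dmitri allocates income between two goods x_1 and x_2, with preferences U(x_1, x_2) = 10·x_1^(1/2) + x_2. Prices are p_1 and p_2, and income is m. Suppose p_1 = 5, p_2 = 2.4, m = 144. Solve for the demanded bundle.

MU_x_1 = 5/√x_1, MU_x_2 = 1. Tangency: 5/√x_1 = p_1/p_2.
Solve: √x_1 = 5·p_2/p_1, so x_1*(p_1,p_2) = (5·p_2/p_1)², and x_2* = (m − p_1·x_1*)/p_2.
Plugging in: x_1* = (5·2.4/5)² = 5.76, x_2* = 48.

x_1* = 5.76, x_2* = 48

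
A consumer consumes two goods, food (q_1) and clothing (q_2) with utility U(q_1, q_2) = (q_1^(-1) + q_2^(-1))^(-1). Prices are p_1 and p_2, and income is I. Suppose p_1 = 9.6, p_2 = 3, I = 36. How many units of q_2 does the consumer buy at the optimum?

q_2* = 4.3028

MU_q_1 ∝ q_1^(-2), MU_q_2 ∝ q_2^(-2), so MRS = (q_2/q_1)^(2) = p_1/p_2.
Solve for the ratio: q_2/q_1 = [p_1/p_2]^(0.5).
Substitute q_2 = (q_2/q_1)·q_1 into the budget: q_1* = I/(p_1 + p_2·(q_2/q_1)).
Numerically q_2/q_1 = 1.788854, so q_1* = 36/(9.6 + 3·1.788854) = 2.4054 and q_2* = 1.788854·2.4054 = 4.3028.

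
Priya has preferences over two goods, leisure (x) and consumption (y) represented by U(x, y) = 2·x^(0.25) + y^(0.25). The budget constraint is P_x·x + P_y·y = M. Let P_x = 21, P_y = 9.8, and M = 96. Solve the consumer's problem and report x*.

x* = 3.0242

MU_x ∝ 2·x^(-0.75), MU_y ∝ y^(-0.75), so MRS = 2·(y/x)^(0.75) = P_x/P_y.
Hence y/x = ((1/2)·P_x/P_y)^(1/(0.75)), i.e. raised to the 4/3 power.
Substitute y = (y/x)·x into the budget: x* = M/(P_x + P_y·(y/x)).
Numerically y/x = 1.096354, so x* = 96/(21 + 9.8·1.096354) = 3.0242.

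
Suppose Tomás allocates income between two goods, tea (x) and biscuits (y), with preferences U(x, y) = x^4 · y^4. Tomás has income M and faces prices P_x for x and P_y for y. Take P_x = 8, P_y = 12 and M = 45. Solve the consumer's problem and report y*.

MU_x/MU_y = (4·y)/(4·x); tangency sets this equal to P_x/P_y.
So 4·P_y·y = 4·P_x·x; combined with the budget, a share 0.5 of income goes to x.
Demand: x*(P_x,P_y,M) = 0.5·M/P_x and y* = 0.5·M/P_y.
At P_x=8, P_y=12, M=45: y* = 0.5·45/12 = 1.875.

y* = 1.875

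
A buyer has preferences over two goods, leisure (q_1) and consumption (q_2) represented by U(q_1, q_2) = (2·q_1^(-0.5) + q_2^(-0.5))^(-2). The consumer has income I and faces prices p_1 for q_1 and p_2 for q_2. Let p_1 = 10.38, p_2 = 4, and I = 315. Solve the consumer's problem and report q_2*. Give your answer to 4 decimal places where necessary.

MRS = MU_q_1/MU_q_2 = 2·(q_2/q_1)^(1.5). Set equal to p_1/p_2.
Hence q_2/q_1 = ((1/2)·p_1/p_2)^(1/(1.5)), i.e. raised to the 2/3 power.
With the ratio pinned down, the budget gives q_1* = I/(p_1 + p_2·(q_2/q_1)) and q_2* = (q_2/q_1)·q_1*.
Numerically q_2/q_1 = 1.189611, so q_1* = 315/(10.38 + 4·1.189611) = 20.808 and q_2* = 1.189611·20.808 = 24.7534.

q_2* = 24.7534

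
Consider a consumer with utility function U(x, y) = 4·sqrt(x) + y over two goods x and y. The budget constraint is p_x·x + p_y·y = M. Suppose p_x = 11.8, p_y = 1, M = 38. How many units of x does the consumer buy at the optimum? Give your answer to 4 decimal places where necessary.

MU_x = 2/√x, MU_y = 1. Tangency: 2/√x = p_x/p_y.
Thus x* = (2·p_y/p_x)² — independent of M — with the rest of income spent on y.
Plugging in: x* = (2·1/11.8)² = 0.0287.

x* = 0.0287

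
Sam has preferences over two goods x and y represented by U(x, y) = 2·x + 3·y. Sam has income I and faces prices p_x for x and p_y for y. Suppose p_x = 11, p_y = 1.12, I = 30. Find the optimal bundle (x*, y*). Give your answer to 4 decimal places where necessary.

Linear utility — the consumer picks whichever good has higher MU/price: 2/11 = 0.1818 vs 3/1.12 = 2.6786.
y gives more utility per dollar, so spend all income on y: y* = I/p_y, x* = 0.
Numerically: x* = 0, y* = 26.7857.

x* = 0, y* = 26.7857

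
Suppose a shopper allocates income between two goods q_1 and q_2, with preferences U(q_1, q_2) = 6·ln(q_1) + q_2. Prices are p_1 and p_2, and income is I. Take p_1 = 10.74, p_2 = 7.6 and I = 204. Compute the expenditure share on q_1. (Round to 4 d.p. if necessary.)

share on q_1 = 0.2235

MU_q_1 = 6/q_1, MU_q_2 = 1. Tangency: 6/q_1 = p_1/p_2.
So q_1*(p_1,p_2) = 6·p_2/p_1, independent of income; and q_2* = (I − 6·p_2)/p_2.
At the given prices: q_1* = 6·7.6/10.74 = 4.2458, and q_2* = 20.8421.
Expenditure on q_1: 10.74·4.2458 = 45.6; share = 0.2235.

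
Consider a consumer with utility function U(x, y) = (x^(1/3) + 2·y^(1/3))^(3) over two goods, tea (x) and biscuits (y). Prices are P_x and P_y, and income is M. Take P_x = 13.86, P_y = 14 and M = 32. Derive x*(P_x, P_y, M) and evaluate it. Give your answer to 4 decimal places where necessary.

MRS = MU_x/MU_y = (1/2)·(y/x)^(2/3). Set equal to P_x/P_y.
Hence y/x = (2·P_x/P_y)^(1/(2/3)), i.e. raised to the 1.5 power.
Substitute y = (y/x)·x into the budget: x* = M/(P_x + P_y·(y/x)).
Numerically y/x = 2.786107, so x* = 32/(13.86 + 14·2.786107) = 0.6053.

x* = 0.6053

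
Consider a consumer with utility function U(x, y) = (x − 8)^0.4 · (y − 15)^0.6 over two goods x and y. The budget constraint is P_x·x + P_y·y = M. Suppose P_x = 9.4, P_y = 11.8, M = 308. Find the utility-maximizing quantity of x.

This is Cobb-Douglas in (x−8, y−15): tangency gives 0.4·P_y·(y−15) = 0.6·P_x·(x−8).
Substituting into the budget: x* = 8 + 0.4·(M − 8·P_x − 15·P_y)/P_x, and y* = 15 + 0.6·(…)/P_y.
Discretionary income = 308 − 8·9.4 − 15·11.8 = 55.8; x* = 8 + 0.4·55.8/9.4 = 10.3745.

x* = 10.3745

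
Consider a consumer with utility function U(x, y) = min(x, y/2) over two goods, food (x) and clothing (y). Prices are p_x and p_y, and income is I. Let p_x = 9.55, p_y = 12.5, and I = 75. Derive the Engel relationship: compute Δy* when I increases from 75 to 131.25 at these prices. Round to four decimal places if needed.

Demand: x*(p_x,p_y,I) = I/(p_x + 2·p_y), y* = 2·I/(p_x + 2·p_y).
Here 9.55 + 2·12.5 = 34.55, giving y* = 4.3415.
At I' = 131.25: y* = 7.5977. Change: 7.5977 − 4.3415 = 3.2562.

Δy* = 3.2562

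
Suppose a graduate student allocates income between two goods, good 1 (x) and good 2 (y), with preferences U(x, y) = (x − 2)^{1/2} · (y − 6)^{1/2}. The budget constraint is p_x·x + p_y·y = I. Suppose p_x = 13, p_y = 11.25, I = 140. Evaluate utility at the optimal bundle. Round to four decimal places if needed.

This is Cobb-Douglas in (x−2, y−6): tangency gives 0.5·p_y·(y−6) = 0.5·p_x·(x−2).
Substituting into the budget: x* = 2 + 0.5·(I − 2·p_x − 6·p_y)/p_x, and y* = 6 + 0.5·(…)/p_y.
Discretionary income = 140 − 2·13 − 6·11.25 = 46.5; x* = 2 + 0.5·46.5/13 = 3.7885; y* = 6 + 0.5·46.5/11.25 = 8.0667.
Utility at the optimum: U(3.7885, 8.0667) = 1.9225.

V = 1.9225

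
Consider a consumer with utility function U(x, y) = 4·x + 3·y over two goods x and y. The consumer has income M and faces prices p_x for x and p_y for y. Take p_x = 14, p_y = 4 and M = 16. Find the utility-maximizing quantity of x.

y gives more utility per dollar, so spend all income on y: y* = M/p_y, x* = 0.
Numerically: x* = 0, y* = 4.

x* = 0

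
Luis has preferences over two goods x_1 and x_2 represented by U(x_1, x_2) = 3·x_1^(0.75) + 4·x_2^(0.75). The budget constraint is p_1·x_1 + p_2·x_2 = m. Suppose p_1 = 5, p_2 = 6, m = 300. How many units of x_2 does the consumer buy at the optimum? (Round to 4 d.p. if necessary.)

x_2* = 32.3258

Numerically x_2/x_1 = 1.524158, so x_1* = 300/(5 + 6·1.524158) = 21.209 and x_2* = 1.524158·21.209 = 32.3258.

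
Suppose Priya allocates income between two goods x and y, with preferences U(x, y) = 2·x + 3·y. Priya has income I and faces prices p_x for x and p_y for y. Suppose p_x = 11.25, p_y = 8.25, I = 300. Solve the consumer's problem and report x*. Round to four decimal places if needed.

Linear utility — the consumer picks whichever good has higher MU/price: 2/11.25 = 0.1778 vs 3/8.25 = 0.3636.
y gives more utility per dollar, so spend all income on y: y* = I/p_y, x* = 0.
Numerically: x* = 0, y* = 36.3636.

x* = 0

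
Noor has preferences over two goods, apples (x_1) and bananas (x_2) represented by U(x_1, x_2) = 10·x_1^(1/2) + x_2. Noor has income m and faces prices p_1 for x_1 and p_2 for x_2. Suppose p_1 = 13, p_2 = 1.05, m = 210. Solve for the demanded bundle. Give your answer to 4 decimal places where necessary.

x_1* = 0.1631, x_2* = 197.9808

Set MRS = p_1/p_2: 5·x_1^(−1/2) = p_1/p_2.
Solve: √x_1 = 5·p_2/p_1, so x_1*(p_1,p_2) = (5·p_2/p_1)², and x_2* = (m − p_1·x_1*)/p_2.
Plugging in: x_1* = (5·1.05/13)² = 0.1631, x_2* = 197.9808.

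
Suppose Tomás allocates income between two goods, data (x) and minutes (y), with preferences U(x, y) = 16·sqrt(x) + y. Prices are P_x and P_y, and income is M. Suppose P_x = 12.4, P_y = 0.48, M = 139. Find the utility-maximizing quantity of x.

MU_x = 8/√x, MU_y = 1. Tangency: 8/√x = P_x/P_y.
Thus x* = (8·P_y/P_x)² — independent of M — with the rest of income spent on y.
Plugging in: x* = (8·0.48/12.4)² = 0.0959.

x* = 0.0959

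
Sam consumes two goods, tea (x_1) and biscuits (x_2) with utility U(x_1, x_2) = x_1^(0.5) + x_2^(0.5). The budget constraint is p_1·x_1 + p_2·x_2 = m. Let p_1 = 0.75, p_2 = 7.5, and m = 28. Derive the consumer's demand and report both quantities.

x_1* = 33.9394, x_2* = 0.3394

MU_x_1 ∝ x_1^(-0.5), MU_x_2 ∝ x_2^(-0.5), so MRS = (x_2/x_1)^(0.5) = p_1/p_2.
Hence x_2/x_1 = (p_1/p_2)^(1/(0.5)), i.e. raised to the 2 power.
With the ratio pinned down, the budget gives x_1* = m/(p_1 + p_2·(x_2/x_1)) and x_2* = (x_2/x_1)·x_1*.
Numerically x_2/x_1 = 0.01, so x_1* = 28/(0.75 + 7.5·0.01) = 33.9394 and x_2* = 0.01·33.9394 = 0.3394.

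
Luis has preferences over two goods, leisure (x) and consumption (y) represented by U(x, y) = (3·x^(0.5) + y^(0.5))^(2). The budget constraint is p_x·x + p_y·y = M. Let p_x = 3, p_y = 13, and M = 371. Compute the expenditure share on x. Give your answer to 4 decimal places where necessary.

MU_x ∝ 3·x^(-0.5), MU_y ∝ y^(-0.5), so MRS = 3·(y/x)^(0.5) = p_x/p_y.
Hence y/x = ((1/3)·p_x/p_y)^(1/(0.5)), i.e. raised to the 2 power.
With the ratio pinned down, the budget gives x* = M/(p_x + p_y·(y/x)) and y* = (y/x)·x*.
Numerically y/x = 0.005917, so x* = 371/(3 + 13·0.005917) = 120.575 and y* = 0.005917·120.575 = 0.7135.
Expenditure on x: 3·120.575 = 361.725; share = 0.975.

share on x = 0.975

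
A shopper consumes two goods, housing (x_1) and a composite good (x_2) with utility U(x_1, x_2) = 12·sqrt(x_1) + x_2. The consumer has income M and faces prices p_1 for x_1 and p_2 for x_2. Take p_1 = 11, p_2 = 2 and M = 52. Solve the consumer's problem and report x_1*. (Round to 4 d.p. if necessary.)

x_1* = 1.1901

Thus x_1* = (6·p_2/p_1)² — independent of M — with the rest of income spent on x_2.
Plugging in: x_1* = (6·2/11)² = 1.1901.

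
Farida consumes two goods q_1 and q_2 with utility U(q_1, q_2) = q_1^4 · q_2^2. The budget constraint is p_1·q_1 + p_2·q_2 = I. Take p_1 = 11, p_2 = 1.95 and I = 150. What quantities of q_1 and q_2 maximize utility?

q_1* = 9.0909, q_2* = 25.641

The MRS is 2·q_2/q_1. Set MRS = p_1/p_2.
Rearranging, p_2·q_2 = (1/2)·p_1·q_1. Substituting into the budget gives p_1·q_1·(1 + (1/2)) = I.
Demand: q_1*(p_1,p_2,I) = 2/3·I/p_1 and q_2* = 1/3·I/p_2.
At p_1=11, p_2=1.95, I=150: q_1* = 2/3·150/11 = 9.0909, q_2* = 25.641.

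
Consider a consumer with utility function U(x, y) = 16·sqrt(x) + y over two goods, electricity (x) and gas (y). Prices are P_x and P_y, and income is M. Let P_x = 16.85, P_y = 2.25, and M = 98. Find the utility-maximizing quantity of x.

x* = 1.1412

Set MRS = P_x/P_y: 8·x^(−1/2) = P_x/P_y.
Solve: √x = 8·P_y/P_x, so x*(P_x,P_y) = (8·P_y/P_x)², and y* = (M − P_x·x*)/P_y.
Plugging in: x* = (8·2.25/16.85)² = 1.1412.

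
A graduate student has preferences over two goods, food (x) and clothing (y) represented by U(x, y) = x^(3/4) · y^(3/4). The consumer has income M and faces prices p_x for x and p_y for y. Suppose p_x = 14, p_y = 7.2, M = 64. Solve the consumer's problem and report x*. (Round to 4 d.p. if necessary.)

x* = 2.2857

The MRS is y/x. Set MRS = p_x/p_y.
Rearranging, p_y·y = p_x·x. Substituting into the budget gives p_x·x·(1 + 1) = M.
Demand: x*(p_x,p_y,M) = 0.5·M/p_x and y* = 0.5·M/p_y.
At p_x=14, p_y=7.2, M=64: x* = 0.5·64/14 = 2.2857.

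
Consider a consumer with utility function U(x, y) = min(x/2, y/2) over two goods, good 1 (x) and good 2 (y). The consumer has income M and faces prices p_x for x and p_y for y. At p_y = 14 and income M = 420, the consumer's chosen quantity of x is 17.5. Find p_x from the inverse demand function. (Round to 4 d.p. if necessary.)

Leontief preferences: the optimum is at the kink where x/2 = y/2, i.e. y = x.
Budget: p_x·x + p_y·x = M, so (2·p_x + 2·p_y)·x = 2·M.
Demand: x*(p_x,p_y,M) = 2·M/(2·p_x + 2·p_y), y* = 2·M/(2·p_x + 2·p_y).
Set x* = 17.5 in the demand function and solve for p_x: p_x = 10.

p_x = 10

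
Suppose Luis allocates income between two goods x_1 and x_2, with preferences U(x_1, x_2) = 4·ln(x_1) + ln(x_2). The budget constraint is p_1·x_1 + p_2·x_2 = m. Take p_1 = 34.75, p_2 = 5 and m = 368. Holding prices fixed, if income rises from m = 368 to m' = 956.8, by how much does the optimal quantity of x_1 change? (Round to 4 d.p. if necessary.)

Δx_1* = 13.5551

At p_1=34.75, p_2=5, m=368: x_1* = 0.8·368/34.75 = 8.4719.
At m' = 956.8: x_1* = 22.0271. Change: 22.0271 − 8.4719 = 13.5551.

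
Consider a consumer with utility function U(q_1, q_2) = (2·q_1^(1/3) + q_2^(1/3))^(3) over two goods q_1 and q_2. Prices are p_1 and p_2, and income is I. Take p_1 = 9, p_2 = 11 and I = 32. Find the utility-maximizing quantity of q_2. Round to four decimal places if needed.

Substitute q_2 = (q_2/q_1)·q_1 into the budget: q_1* = I/(p_1 + p_2·(q_2/q_1)).
Numerically q_2/q_1 = 0.261655, so q_1* = 32/(9 + 11·0.261655) = 2.694 and q_2* = 0.261655·2.694 = 0.7049.

q_2* = 0.7049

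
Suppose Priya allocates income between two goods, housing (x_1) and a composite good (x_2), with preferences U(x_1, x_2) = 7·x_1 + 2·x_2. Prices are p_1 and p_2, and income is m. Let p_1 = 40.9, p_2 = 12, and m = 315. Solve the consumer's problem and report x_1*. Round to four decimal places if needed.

x_1* = 7.7017

Linear utility — the consumer picks whichever good has higher MU/price: 7/40.9 = 0.1711 vs 2/12 = 0.1667.
x_1 gives more utility per dollar, so spend all income on x_1: x_1* = m/p_1, x_2* = 0.
Numerically: x_1* = 7.7017, x_2* = 0.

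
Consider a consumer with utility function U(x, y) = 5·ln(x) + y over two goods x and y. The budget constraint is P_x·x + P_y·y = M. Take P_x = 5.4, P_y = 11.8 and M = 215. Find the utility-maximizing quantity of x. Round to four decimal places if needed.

x* = 10.9259

Set MRS = P_x/P_y: (5/x)/1 = P_x/P_y.
So x*(P_x,P_y) = 5·P_y/P_x, independent of income; and y* = (M − 5·P_y)/P_y.
At the given prices: x* = 5·11.8/5.4 = 10.9259.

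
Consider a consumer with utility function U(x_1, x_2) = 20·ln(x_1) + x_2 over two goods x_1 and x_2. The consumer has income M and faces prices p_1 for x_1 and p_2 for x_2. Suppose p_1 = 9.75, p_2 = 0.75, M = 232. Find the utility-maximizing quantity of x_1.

x_1* = 1.5385

MU_x_1 = 20/x_1, MU_x_2 = 1. Tangency: 20/x_1 = p_1/p_2.
So x_1*(p_1,p_2) = 20·p_2/p_1, independent of income; and x_2* = (M − 20·p_2)/p_2.
At the given prices: x_1* = 20·0.75/9.75 = 1.5385.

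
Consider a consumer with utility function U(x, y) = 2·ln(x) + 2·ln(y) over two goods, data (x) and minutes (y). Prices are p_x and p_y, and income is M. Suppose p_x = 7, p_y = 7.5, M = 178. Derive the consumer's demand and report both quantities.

Tangency: MRS = y/x = p_x/p_y.
So 2·p_y·y = 2·p_x·x; combined with the budget, a share 0.5 of income goes to x.
Demand: x*(p_x,p_y,M) = 0.5·M/p_x and y* = 0.5·M/p_y.
At p_x=7, p_y=7.5, M=178: x* = 0.5·178/7 = 12.7143, y* = 11.8667.

x* = 12.7143, y* = 11.8667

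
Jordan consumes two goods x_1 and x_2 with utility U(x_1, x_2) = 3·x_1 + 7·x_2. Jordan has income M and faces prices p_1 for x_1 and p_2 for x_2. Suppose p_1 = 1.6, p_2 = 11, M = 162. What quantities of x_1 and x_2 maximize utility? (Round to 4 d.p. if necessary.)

Perfect substitutes: compare marginal utility per dollar. 3/p_1 vs 7/p_2 → 1.875 vs 0.6364.
x_1 gives more utility per dollar, so spend all income on x_1: x_1* = M/p_1, x_2* = 0.
Numerically: x_1* = 101.25, x_2* = 0.

x_1* = 101.25, x_2* = 0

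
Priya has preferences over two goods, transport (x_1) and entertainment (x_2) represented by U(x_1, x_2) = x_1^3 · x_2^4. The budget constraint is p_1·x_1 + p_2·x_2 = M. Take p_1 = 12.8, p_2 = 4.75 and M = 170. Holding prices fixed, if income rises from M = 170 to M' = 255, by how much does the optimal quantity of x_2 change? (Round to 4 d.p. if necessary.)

Demand: x_1*(p_1,p_2,M) = 3/7·M/p_1 and x_2* = 4/7·M/p_2.
At p_1=12.8, p_2=4.75, M=170: x_2* = 4/7·170/4.75 = 20.4511.
At M' = 255: x_2* = 30.6767. Change: 30.6767 − 20.4511 = 10.2256.

Δx_2* = 10.2256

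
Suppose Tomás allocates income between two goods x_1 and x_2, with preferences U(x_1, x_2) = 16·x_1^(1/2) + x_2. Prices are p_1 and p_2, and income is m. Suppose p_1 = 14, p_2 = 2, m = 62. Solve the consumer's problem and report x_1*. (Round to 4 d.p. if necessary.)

x_1* = 1.3061

Plugging in: x_1* = (8·2/14)² = 1.3061.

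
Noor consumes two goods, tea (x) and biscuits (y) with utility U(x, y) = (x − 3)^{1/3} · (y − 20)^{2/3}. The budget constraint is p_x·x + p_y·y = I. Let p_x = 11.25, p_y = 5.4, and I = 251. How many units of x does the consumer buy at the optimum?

Let x' = x−3, y' = y−20. MRS = (1/2)·y'/x' = p_x/p_y.
Substituting into the budget: x* = 3 + 1/3·(I − 3·p_x − 20·p_y)/p_x, and y* = 20 + 2/3·(…)/p_y.
Discretionary income = 251 − 3·11.25 − 20·5.4 = 109.25; x* = 3 + 1/3·109.25/11.25 = 6.237.

x* = 6.237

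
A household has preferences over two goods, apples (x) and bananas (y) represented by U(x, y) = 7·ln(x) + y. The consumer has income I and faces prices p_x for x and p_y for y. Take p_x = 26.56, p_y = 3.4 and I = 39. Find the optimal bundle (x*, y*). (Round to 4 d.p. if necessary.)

Set MRS = p_x/p_y: (7/x)/1 = p_x/p_y.
So x*(p_x,p_y) = 7·p_y/p_x, independent of income; and y* = (I − 7·p_y)/p_y.
At the given prices: x* = 7·3.4/26.56 = 0.8961, and y* = 4.4706.

x* = 0.8961, y* = 4.4706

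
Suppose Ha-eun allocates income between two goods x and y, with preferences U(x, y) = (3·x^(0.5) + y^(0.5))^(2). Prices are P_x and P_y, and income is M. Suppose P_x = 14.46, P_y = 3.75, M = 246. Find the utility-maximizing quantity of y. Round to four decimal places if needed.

MU_x ∝ 3·x^(-0.5), MU_y ∝ y^(-0.5), so MRS = 3·(y/x)^(0.5) = P_x/P_y.
Hence y/x = ((1/3)·P_x/P_y)^(1/(0.5)), i.e. raised to the 2 power.
With the ratio pinned down, the budget gives x* = M/(P_x + P_y·(y/x)) and y* = (y/x)·x*.
Numerically y/x = 1.652082, so x* = 246/(14.46 + 3.75·1.652082) = 11.9098 and y* = 1.652082·11.9098 = 19.6759.

y* = 19.6759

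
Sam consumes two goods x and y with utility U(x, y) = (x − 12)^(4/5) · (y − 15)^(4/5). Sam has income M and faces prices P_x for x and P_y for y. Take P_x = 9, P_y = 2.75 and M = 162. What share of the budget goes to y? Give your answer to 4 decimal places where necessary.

share on y = 0.294

This is Cobb-Douglas in (x−12, y−15): tangency gives 0.8·P_y·(y−15) = 0.8·P_x·(x−12).
After buying the subsistence bundle (12, 15), a share 0.5 of the remaining income goes to x: x* = 12 + 0.5·(M − 12P_x − 15P_y)/P_x.
Discretionary income = 162 − 12·9 − 15·2.75 = 12.75; x* = 12 + 0.5·12.75/9 = 12.7083; y* = 15 + 0.5·12.75/2.75 = 17.3182.
Expenditure on y: 2.75·17.3182 = 47.625; share = 0.294.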